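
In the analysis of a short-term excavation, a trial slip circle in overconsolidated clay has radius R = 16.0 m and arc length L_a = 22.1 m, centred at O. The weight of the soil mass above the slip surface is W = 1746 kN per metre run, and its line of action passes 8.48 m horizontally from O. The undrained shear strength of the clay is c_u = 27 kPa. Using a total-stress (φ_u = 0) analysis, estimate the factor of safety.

Taking moments about the centre O, the resisting moment is provided by the undrained shear strength acting along the arc:
M_R = c_u·L_a·R = 27·22.10·16.0 = 9547.2 kN·m/m
M_D = W·d = 1746·8.48 = 14806.1 kN·m/m
FS = M_R / M_D = 9547.2 / 14806.1 = 0.645

FS = 0.64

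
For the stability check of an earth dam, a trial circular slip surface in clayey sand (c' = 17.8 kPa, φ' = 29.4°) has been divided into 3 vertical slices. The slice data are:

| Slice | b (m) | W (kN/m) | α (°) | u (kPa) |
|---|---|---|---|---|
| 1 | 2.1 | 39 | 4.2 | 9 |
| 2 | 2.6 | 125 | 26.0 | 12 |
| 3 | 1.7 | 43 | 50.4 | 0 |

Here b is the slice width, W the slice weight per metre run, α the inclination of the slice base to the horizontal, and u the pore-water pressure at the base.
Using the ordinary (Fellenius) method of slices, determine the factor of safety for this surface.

FS = 2.28

Ordinary method of slices: FS = Σ[c'·Δl_i + (W_i cosα_i − u_i·Δl_i)·tanφ'] / Σ W_i sinα_i, with Δl_i = b_i / cosα_i.
Slice 1: Δl = 2.1/cos4.2° = 2.106 m; N'_1 = 39·cos4.2° − 9·2.106 = 19.9; c'Δl = 37.48; W sinα = 2.9
Slice 2: Δl = 2.6/cos26.0° = 2.893 m; N'_2 = 125·cos26.0° − 12·2.893 = 77.6; c'Δl = 51.49; W sinα = 54.8
Slice 3: Δl = 1.7/cos50.4° = 2.667 m; N'_3 = 43·cos50.4° − 0·2.667 = 27.4; c'Δl = 47.47; W sinα = 33.1
Σc'Δl = 136.4 kN/m; ΣN' = 125.0 kN/m; ΣW sinα = 90.8 kN/m
Resisting = 136.4 + 125.0·tan29.4° = 136.4 + 70.4 = 206.9 kN/m
FS = 206.9 / 90.8 = 2.279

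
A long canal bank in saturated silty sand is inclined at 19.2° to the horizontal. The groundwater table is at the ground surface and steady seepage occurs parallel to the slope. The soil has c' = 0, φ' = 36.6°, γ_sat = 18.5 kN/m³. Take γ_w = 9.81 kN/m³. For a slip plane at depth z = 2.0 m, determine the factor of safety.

With seepage parallel to the slope and the water table at the surface, the effective normal stress on the slip plane uses the buoyant unit weight γ' = γ_sat − γ_w while the driving shear stress uses γ_sat:
FS = [c' + γ' z cos²β tanφ'] / [γ_sat z sinβ cosβ]
(For c' = 0 this reduces to FS = (γ'/γ_sat)·tanφ'/tanβ.)
γ' = 18.5 − 9.81 = 8.69 kN/m³
Numerator = 0.0 + 8.69·2.0·cos²19.2°·tan36.6° = 0.0 + 8.69·2.0·0.8918·0.7427 = 11.512 kPa
Denominator = 18.5·2.0·sin19.2°·cos19.2° = 18.5·2.0·0.3289·0.9444 = 11.491 kPa
FS = 11.512 / 11.491 = 1.002

FS = 1.00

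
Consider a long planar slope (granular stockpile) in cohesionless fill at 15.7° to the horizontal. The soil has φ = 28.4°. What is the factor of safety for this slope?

FS = 1.92

For a dry cohesionless infinite slope the factor of safety is FS = tanφ / tanβ.
FS = tan28.4° / tan15.7° = 0.5407 / 0.2811 = 1.924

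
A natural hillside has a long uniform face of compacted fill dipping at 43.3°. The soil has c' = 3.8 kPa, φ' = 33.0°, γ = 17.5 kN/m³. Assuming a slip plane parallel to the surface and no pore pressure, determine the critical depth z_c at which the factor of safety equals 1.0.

z_c = 1.40 m

Setting FS = 1.00 in FS = [c' + γz cos²β tanφ'] / [γz sinβ cosβ] and solving for z:
z = c' / [γ cosβ (FS·sinβ − cosβ·tanφ')]
  = 3.8 / [17.5·cos43.3°·(1.00·sin43.3° − cos43.3°·tan33.0°)]
  = 3.8 / [17.5·0.7278·(1.00·0.6858 − 0.7278·0.6494)]
  = 3.8 / 2.7153 = 1.399 m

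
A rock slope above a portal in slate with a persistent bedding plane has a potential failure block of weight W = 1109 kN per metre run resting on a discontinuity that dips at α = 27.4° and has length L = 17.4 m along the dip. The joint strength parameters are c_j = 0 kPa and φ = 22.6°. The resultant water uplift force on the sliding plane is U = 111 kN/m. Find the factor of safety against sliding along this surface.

FS = 0.71

Resolving the block weight along and normal to the plane and applying the Mohr–Coulomb strength on the joint:
N' = W cosα − U = 1109·cos27.4° − 111 = 873.6 kN/m
Driving force T = W sinα = 1109·sin27.4° = 510.4 kN/m
Resisting force R = c_j·L + N'·tanφ = 0·17.4 + 873.6·tan22.6° = 0.0 + 363.6 = 363.6 kN/m
FS = R / T = 363.6 / 510.4 = 0.713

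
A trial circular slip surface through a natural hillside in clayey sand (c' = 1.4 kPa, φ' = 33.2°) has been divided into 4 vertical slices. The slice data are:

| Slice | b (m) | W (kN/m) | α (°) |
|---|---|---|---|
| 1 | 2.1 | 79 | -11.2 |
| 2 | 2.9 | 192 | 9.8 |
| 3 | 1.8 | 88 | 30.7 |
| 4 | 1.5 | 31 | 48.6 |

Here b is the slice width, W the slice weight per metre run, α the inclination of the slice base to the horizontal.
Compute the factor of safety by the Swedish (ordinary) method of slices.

FS = 2.93

Ordinary method of slices: FS = Σ[c'·Δl_i + (W_i cosα_i)·tanφ'] / Σ W_i sinα_i, with Δl_i = b_i / cosα_i.
Slice 1: Δl = 2.1/cos(-11.2°) = 2.141 m; N'_1 = 79·cos(-11.2°) = 77.5; c'Δl = 3.00; W sinα = -15.3
Slice 2: Δl = 2.9/cos9.8° = 2.943 m; N'_2 = 192·cos9.8° = 189.2; c'Δl = 4.12; W sinα = 32.7
Slice 3: Δl = 1.8/cos30.7° = 2.093 m; N'_3 = 88·cos30.7° = 75.7; c'Δl = 2.93; W sinα = 44.9
Slice 4: Δl = 1.5/cos48.6° = 2.268 m; N'_4 = 31·cos48.6° = 20.5; c'Δl = 3.18; W sinα = 23.3
Σc'Δl = 13.2 kN/m; ΣN' = 362.9 kN/m; ΣW sinα = 85.5 kN/m
Resisting = 13.2 + 362.9·tan33.2° = 13.2 + 237.4 = 250.7 kN/m
FS = 250.7 / 85.5 = 2.931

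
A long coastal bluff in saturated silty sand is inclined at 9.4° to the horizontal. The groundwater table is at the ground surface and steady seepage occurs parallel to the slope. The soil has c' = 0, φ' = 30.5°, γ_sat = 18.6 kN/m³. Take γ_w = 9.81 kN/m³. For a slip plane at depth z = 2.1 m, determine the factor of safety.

FS = 1.68

With seepage parallel to the slope and the water table at the surface, the effective normal stress on the slip plane uses the buoyant unit weight γ' = γ_sat − γ_w while the driving shear stress uses γ_sat:
FS = [c' + γ' z cos²β tanφ'] / [γ_sat z sinβ cosβ]
(For c' = 0 this reduces to FS = (γ'/γ_sat)·tanφ'/tanβ.)
γ' = 18.6 − 9.81 = 8.79 kN/m³
Numerator = 0.0 + 8.79·2.1·cos²9.4°·tan30.5° = 0.0 + 8.79·2.1·0.9733·0.5890 = 10.583 kPa
Denominator = 18.6·2.1·sin9.4°·cos9.4° = 18.6·2.1·0.1633·0.9866 = 6.294 kPa
FS = 10.583 / 6.294 = 1.682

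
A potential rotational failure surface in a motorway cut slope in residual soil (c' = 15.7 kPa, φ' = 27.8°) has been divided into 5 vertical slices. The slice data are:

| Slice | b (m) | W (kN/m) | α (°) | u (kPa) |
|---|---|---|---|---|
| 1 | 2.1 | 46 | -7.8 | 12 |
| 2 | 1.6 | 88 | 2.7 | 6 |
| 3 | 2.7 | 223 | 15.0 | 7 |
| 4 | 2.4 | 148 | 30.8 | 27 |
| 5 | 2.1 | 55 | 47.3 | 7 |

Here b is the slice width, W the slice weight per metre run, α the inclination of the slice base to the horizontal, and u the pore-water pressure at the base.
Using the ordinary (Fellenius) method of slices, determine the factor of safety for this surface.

Ordinary method of slices: FS = Σ[c'·Δl_i + (W_i cosα_i − u_i·Δl_i)·tanφ'] / Σ W_i sinα_i, with Δl_i = b_i / cosα_i.
Slice 1: Δl = 2.1/cos(-7.8°) = 2.120 m; N'_1 = 46·cos(-7.8°) − 12·2.120 = 20.1; c'Δl = 33.28; W sinα = -6.2
Slice 2: Δl = 1.6/cos2.7° = 1.602 m; N'_2 = 88·cos2.7° − 6·1.602 = 78.3; c'Δl = 25.15; W sinα = 4.1
Slice 3: Δl = 2.7/cos15.0° = 2.795 m; N'_3 = 223·cos15.0° − 7·2.795 = 195.8; c'Δl = 43.89; W sinα = 57.7
Slice 4: Δl = 2.4/cos30.8° = 2.794 m; N'_4 = 148·cos30.8° − 27·2.794 = 51.7; c'Δl = 43.87; W sinα = 75.8
Slice 5: Δl = 2.1/cos47.3° = 3.097 m; N'_5 = 55·cos47.3° − 7·3.097 = 15.6; c'Δl = 48.62; W sinα = 40.4
Σc'Δl = 194.8 kN/m; ΣN' = 361.6 kN/m; ΣW sinα = 171.8 kN/m
Resisting = 194.8 + 361.6·tan27.8° = 194.8 + 190.6 = 385.4 kN/m
FS = 385.4 / 171.8 = 2.243

FS = 2.24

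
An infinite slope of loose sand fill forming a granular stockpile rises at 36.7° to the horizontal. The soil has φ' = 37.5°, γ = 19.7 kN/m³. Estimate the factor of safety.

For a dry cohesionless infinite slope the factor of safety is FS = tanφ' / tanβ.
FS = tan37.5° / tan36.7° = 0.7673 / 0.7454 = 1.029

FS = 1.03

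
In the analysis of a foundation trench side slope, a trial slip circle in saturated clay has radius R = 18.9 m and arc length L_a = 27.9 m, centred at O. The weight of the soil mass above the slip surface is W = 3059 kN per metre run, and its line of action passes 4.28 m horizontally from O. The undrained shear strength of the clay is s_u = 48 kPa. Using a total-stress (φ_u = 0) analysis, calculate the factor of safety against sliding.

Taking moments about the centre O, the resisting moment is provided by the undrained shear strength acting along the arc:
M_R = s_u·L_a·R = 48·27.90·18.9 = 25310.9 kN·m/m
M_D = W·d = 3059·4.28 = 13092.5 kN·m/m
FS = M_R / M_D = 25310.9 / 13092.5 = 1.933

FS = 1.93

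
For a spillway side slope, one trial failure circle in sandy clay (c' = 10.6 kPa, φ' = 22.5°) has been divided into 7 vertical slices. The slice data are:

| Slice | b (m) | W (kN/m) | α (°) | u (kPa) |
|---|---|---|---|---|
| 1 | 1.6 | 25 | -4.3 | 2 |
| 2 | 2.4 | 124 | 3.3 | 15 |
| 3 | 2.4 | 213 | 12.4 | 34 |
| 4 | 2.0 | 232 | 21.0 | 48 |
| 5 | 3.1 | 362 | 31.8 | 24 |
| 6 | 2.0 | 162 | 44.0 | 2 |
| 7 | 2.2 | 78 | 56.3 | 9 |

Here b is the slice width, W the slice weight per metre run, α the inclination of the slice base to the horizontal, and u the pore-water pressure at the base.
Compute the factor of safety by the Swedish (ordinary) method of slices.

FS = 0.97

Ordinary method of slices: FS = Σ[c'·Δl_i + (W_i cosα_i − u_i·Δl_i)·tanφ'] / Σ W_i sinα_i, with Δl_i = b_i / cosα_i.
Slice 1: Δl = 1.6/cos(-4.3°) = 1.605 m; N'_1 = 25·cos(-4.3°) − 2·1.605 = 21.7; c'Δl = 17.01; W sinα = -1.9
Slice 2: Δl = 2.4/cos3.3° = 2.404 m; N'_2 = 124·cos3.3° − 15·2.404 = 87.7; c'Δl = 25.48; W sinα = 7.1
Slice 3: Δl = 2.4/cos12.4° = 2.457 m; N'_3 = 213·cos12.4° − 34·2.457 = 124.5; c'Δl = 26.05; W sinα = 45.7
Slice 4: Δl = 2.0/cos21.0° = 2.142 m; N'_4 = 232·cos21.0° − 48·2.142 = 113.8; c'Δl = 22.71; W sinα = 83.1
Slice 5: Δl = 3.1/cos31.8° = 3.648 m; N'_5 = 362·cos31.8° − 24·3.648 = 220.1; c'Δl = 38.66; W sinα = 190.8
Slice 6: Δl = 2.0/cos44.0° = 2.780 m; N'_6 = 162·cos44.0° − 2·2.780 = 111.0; c'Δl = 29.47; W sinα = 112.5
Slice 7: Δl = 2.2/cos56.3° = 3.965 m; N'_7 = 78·cos56.3° − 9·3.965 = 7.6; c'Δl = 42.03; W sinα = 64.9
Σc'Δl = 201.4 kN/m; ΣN' = 686.4 kN/m; ΣW sinα = 502.3 kN/m
Resisting = 201.4 + 686.4·tan22.5° = 201.4 + 284.3 = 485.7 kN/m
FS = 485.7 / 502.3 = 0.967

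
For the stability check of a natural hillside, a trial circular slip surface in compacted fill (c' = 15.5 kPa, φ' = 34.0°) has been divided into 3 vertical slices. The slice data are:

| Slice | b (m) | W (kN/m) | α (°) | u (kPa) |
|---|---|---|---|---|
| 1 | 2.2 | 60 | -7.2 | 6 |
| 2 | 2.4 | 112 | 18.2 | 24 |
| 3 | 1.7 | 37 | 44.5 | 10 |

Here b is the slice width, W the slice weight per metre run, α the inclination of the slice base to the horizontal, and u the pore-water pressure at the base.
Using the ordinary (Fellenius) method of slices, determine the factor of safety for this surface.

Ordinary method of slices: FS = Σ[c'·Δl_i + (W_i cosα_i − u_i·Δl_i)·tanφ'] / Σ W_i sinα_i, with Δl_i = b_i / cosα_i.
Slice 1: Δl = 2.2/cos(-7.2°) = 2.217 m; N'_1 = 60·cos(-7.2°) − 6·2.217 = 46.2; c'Δl = 34.37; W sinα = -7.5
Slice 2: Δl = 2.4/cos18.2° = 2.526 m; N'_2 = 112·cos18.2° − 24·2.526 = 45.8; c'Δl = 39.16; W sinα = 35.0
Slice 3: Δl = 1.7/cos44.5° = 2.383 m; N'_3 = 37·cos44.5° − 10·2.383 = 2.6; c'Δl = 36.94; W sinα = 25.9
Σc'Δl = 110.5 kN/m; ΣN' = 94.5 kN/m; ΣW sinα = 53.4 kN/m
Resisting = 110.5 + 94.5·tan34.0° = 110.5 + 63.8 = 174.2 kN/m
FS = 174.2 / 53.4 = 3.263

FS = 3.26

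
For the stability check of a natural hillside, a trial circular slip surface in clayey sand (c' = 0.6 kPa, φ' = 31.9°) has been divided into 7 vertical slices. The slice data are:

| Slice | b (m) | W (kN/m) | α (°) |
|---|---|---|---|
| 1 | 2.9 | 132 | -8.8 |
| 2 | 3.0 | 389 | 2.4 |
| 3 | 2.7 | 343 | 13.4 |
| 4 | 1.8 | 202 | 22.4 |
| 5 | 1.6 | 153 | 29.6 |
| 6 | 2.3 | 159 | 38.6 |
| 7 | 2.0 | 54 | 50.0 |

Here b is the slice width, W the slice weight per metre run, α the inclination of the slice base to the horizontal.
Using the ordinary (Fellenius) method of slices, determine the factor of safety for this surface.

Ordinary method of slices: FS = Σ[c'·Δl_i + (W_i cosα_i)·tanφ'] / Σ W_i sinα_i, with Δl_i = b_i / cosα_i.
Slice 1: Δl = 2.9/cos(-8.8°) = 2.935 m; N'_1 = 132·cos(-8.8°) = 130.4; c'Δl = 1.76; W sinα = -20.2
Slice 2: Δl = 3.0/cos2.4° = 3.003 m; N'_2 = 389·cos2.4° = 388.7; c'Δl = 1.80; W sinα = 16.3
Slice 3: Δl = 2.7/cos13.4° = 2.776 m; N'_3 = 343·cos13.4° = 333.7; c'Δl = 1.67; W sinα = 79.5
Slice 4: Δl = 1.8/cos22.4° = 1.947 m; N'_4 = 202·cos22.4° = 186.8; c'Δl = 1.17; W sinα = 77.0
Slice 5: Δl = 1.6/cos29.6° = 1.840 m; N'_5 = 153·cos29.6° = 133.0; c'Δl = 1.10; W sinα = 75.6
Slice 6: Δl = 2.3/cos38.6° = 2.943 m; N'_6 = 159·cos38.6° = 124.3; c'Δl = 1.77; W sinα = 99.2
Slice 7: Δl = 2.0/cos50.0° = 3.111 m; N'_7 = 54·cos50.0° = 34.7; c'Δl = 1.87; W sinα = 41.4
Σc'Δl = 11.1 kN/m; ΣN' = 1331.5 kN/m; ΣW sinα = 368.7 kN/m
Resisting = 11.1 + 1331.5·tan31.9° = 11.1 + 828.8 = 839.9 kN/m
FS = 839.9 / 368.7 = 2.278

FS = 2.28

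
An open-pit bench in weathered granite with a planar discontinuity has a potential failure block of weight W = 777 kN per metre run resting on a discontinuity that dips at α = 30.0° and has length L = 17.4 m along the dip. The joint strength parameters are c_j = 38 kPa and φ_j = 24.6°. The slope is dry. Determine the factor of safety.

Resolving the block weight along and normal to the plane and applying the Mohr–Coulomb strength on the joint:
N' = W cosα = 777·cos30.0° = 672.9 kN/m
Driving force T = W sinα = 777·sin30.0° = 388.5 kN/m
Resisting force R = c_j·L + N'·tanφ_j = 38·17.4 + 672.9·tan24.6° = 661.2 + 308.1 = 969.3 kN/m
FS = R / T = 969.3 / 388.5 = 2.495

FS = 2.49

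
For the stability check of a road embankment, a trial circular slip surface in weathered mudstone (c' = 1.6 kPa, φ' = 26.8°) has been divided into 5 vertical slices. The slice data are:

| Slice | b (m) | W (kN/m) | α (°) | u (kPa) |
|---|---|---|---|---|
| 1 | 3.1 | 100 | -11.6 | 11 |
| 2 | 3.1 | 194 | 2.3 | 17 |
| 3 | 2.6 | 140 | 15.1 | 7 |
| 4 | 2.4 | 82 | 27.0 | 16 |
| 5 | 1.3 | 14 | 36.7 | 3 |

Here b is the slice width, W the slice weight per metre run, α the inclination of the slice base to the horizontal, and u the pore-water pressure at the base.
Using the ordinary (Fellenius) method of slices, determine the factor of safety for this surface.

Ordinary method of slices: FS = Σ[c'·Δl_i + (W_i cosα_i − u_i·Δl_i)·tanφ'] / Σ W_i sinα_i, with Δl_i = b_i / cosα_i.
Slice 1: Δl = 3.1/cos(-11.6°) = 3.165 m; N'_1 = 100·cos(-11.6°) − 11·3.165 = 63.1; c'Δl = 5.06; W sinα = -20.1
Slice 2: Δl = 3.1/cos2.3° = 3.102 m; N'_2 = 194·cos2.3° − 17·3.102 = 141.1; c'Δl = 4.96; W sinα = 7.8
Slice 3: Δl = 2.6/cos15.1° = 2.693 m; N'_3 = 140·cos15.1° − 7·2.693 = 116.3; c'Δl = 4.31; W sinα = 36.5
Slice 4: Δl = 2.4/cos27.0° = 2.694 m; N'_4 = 82·cos27.0° − 16·2.694 = 30.0; c'Δl = 4.31; W sinα = 37.2
Slice 5: Δl = 1.3/cos36.7° = 1.621 m; N'_5 = 14·cos36.7° − 3·1.621 = 6.4; c'Δl = 2.59; W sinα = 8.4
Σc'Δl = 21.2 kN/m; ΣN' = 356.9 kN/m; ΣW sinα = 69.7 kN/m
Resisting = 21.2 + 356.9·tan26.8° = 21.2 + 180.3 = 201.5 kN/m
FS = 201.5 / 69.7 = 2.889

FS = 2.89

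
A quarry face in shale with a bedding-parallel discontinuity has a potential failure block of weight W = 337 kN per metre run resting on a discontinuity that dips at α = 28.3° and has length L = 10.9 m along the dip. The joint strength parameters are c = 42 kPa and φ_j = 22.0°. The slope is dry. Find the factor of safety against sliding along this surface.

Resolving the block weight along and normal to the plane and applying the Mohr–Coulomb strength on the joint:
N' = W cosα = 337·cos28.3° = 296.7 kN/m
Driving force T = W sinα = 337·sin28.3° = 159.8 kN/m
Resisting force R = c·L + N'·tanφ_j = 42·10.9 + 296.7·tan22.0° = 457.8 + 119.9 = 577.7 kN/m
FS = R / T = 577.7 / 159.8 = 3.616

FS = 3.62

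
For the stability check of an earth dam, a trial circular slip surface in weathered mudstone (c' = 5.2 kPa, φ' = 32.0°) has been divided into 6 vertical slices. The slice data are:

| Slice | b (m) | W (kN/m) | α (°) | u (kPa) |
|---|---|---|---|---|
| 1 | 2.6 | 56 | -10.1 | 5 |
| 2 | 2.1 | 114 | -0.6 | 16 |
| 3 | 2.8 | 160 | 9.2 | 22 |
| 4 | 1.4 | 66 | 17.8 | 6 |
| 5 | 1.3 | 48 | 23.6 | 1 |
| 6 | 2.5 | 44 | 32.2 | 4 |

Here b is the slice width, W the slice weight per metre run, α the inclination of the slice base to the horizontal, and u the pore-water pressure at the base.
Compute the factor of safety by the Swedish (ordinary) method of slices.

Ordinary method of slices: FS = Σ[c'·Δl_i + (W_i cosα_i − u_i·Δl_i)·tanφ'] / Σ W_i sinα_i, with Δl_i = b_i / cosα_i.
Slice 1: Δl = 2.6/cos(-10.1°) = 2.641 m; N'_1 = 56·cos(-10.1°) − 5·2.641 = 41.9; c'Δl = 13.73; W sinα = -9.8
Slice 2: Δl = 2.1/cos(-0.6°) = 2.100 m; N'_2 = 114·cos(-0.6°) − 16·2.100 = 80.4; c'Δl = 10.92; W sinα = -1.2
Slice 3: Δl = 2.8/cos9.2° = 2.836 m; N'_3 = 160·cos9.2° − 22·2.836 = 95.5; c'Δl = 14.75; W sinα = 25.6
Slice 4: Δl = 1.4/cos17.8° = 1.470 m; N'_4 = 66·cos17.8° − 6·1.470 = 54.0; c'Δl = 7.65; W sinα = 20.2
Slice 5: Δl = 1.3/cos23.6° = 1.419 m; N'_5 = 48·cos23.6° − 1·1.419 = 42.6; c'Δl = 7.38; W sinα = 19.2
Slice 6: Δl = 2.5/cos32.2° = 2.954 m; N'_6 = 44·cos32.2° − 4·2.954 = 25.4; c'Δl = 15.36; W sinα = 23.4
Σc'Δl = 69.8 kN/m; ΣN' = 339.9 kN/m; ΣW sinα = 77.4 kN/m
Resisting = 69.8 + 339.9·tan32.0° = 69.8 + 212.4 = 282.2 kN/m
FS = 282.2 / 77.4 = 3.645

FS = 3.65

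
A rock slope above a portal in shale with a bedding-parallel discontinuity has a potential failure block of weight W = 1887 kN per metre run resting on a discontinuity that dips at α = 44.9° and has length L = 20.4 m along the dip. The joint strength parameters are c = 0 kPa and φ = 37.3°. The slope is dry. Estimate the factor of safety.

FS = 0.76

Resolving the block weight along and normal to the plane and applying the Mohr–Coulomb strength on the joint:
N' = W cosα = 1887·cos44.9° = 1336.6 kN/m
Driving force T = W sinα = 1887·sin44.9° = 1332.0 kN/m
Resisting force R = c·L + N'·tanφ = 0·20.4 + 1336.6·tan37.3° = 0.0 + 1018.2 = 1018.2 kN/m
FS = R / T = 1018.2 / 1332.0 = 0.764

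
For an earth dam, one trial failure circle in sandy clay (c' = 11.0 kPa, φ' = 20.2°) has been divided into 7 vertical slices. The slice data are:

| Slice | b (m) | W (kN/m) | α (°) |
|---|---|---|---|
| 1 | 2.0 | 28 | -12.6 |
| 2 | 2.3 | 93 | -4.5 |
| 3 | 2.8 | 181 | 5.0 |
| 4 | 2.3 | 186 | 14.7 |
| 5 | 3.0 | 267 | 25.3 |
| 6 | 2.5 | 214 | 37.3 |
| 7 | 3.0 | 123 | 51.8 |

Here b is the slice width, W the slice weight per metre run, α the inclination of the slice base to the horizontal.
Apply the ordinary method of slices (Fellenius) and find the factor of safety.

Ordinary method of slices: FS = Σ[c'·Δl_i + (W_i cosα_i)·tanφ'] / Σ W_i sinα_i, with Δl_i = b_i / cosα_i.
Slice 1: Δl = 2.0/cos(-12.6°) = 2.049 m; N'_1 = 28·cos(-12.6°) = 27.3; c'Δl = 22.54; W sinα = -6.1
Slice 2: Δl = 2.3/cos(-4.5°) = 2.307 m; N'_2 = 93·cos(-4.5°) = 92.7; c'Δl = 25.38; W sinα = -7.3
Slice 3: Δl = 2.8/cos5.0° = 2.811 m; N'_3 = 181·cos5.0° = 180.3; c'Δl = 30.92; W sinα = 15.8
Slice 4: Δl = 2.3/cos14.7° = 2.378 m; N'_4 = 186·cos14.7° = 179.9; c'Δl = 26.16; W sinα = 47.2
Slice 5: Δl = 3.0/cos25.3° = 3.318 m; N'_5 = 267·cos25.3° = 241.4; c'Δl = 36.50; W sinα = 114.1
Slice 6: Δl = 2.5/cos37.3° = 3.143 m; N'_6 = 214·cos37.3° = 170.2; c'Δl = 34.57; W sinα = 129.7
Slice 7: Δl = 3.0/cos51.8° = 4.851 m; N'_7 = 123·cos51.8° = 76.1; c'Δl = 53.36; W sinα = 96.7
Σc'Δl = 229.4 kN/m; ΣN' = 967.9 kN/m; ΣW sinα = 390.0 kN/m
Resisting = 229.4 + 967.9·tan20.2° = 229.4 + 356.1 = 585.6 kN/m
FS = 585.6 / 390.0 = 1.501

FS = 1.50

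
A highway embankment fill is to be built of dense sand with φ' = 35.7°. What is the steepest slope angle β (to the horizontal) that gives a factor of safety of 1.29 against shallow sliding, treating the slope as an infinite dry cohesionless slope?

β = 29.1°

For an infinite dry cohesionless slope FS = tanφ'/tanβ, so tanβ = tanφ' / FS.
tanβ = tan35.7° / 1.29 = 0.7186 / 1.29 = 0.5570
β = arctan(0.5570) = 29.12°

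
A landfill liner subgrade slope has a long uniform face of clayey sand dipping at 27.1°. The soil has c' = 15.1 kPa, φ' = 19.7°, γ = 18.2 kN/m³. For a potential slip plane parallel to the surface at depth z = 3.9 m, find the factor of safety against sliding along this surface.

FS = 1.22

For an infinite slope with a slip plane parallel to the surface (no pore pressure): FS = [c' + γz cos²β tanφ'] / [γz sinβ cosβ].
γz = 18.2·3.9 = 70.98 kN/m²
Numerator = 15.1 + 70.98·cos²27.1°·tan19.7° = 15.1 + 70.98·0.7925·0.3581 = 35.240 kPa
Denominator = 70.98·sin27.1°·cos27.1° = 70.98·0.4555·0.8902 = 28.785 kPa
FS = 35.240 / 28.785 = 1.224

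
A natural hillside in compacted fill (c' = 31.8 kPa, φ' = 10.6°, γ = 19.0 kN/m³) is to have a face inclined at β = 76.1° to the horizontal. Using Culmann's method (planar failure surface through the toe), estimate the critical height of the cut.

H_c = 10.91 m

Culmann's analysis gives the critical failure plane at α_cr = (β + φ')/2 = (76.1 + 10.6)/2 = 43.3°, and the critical height
H_c = (4c'/γ) · sinβ cosφ' / [1 − cos(β − φ')]
    = (4·31.8/19.0) · sin76.1°·cos10.6° / [1 − cos(65.5°)]
    = 6.695 · 0.9707·0.9829 / [1 − 0.4147]
    = 6.695 · 0.9542 / 0.5853
    = 10.91 m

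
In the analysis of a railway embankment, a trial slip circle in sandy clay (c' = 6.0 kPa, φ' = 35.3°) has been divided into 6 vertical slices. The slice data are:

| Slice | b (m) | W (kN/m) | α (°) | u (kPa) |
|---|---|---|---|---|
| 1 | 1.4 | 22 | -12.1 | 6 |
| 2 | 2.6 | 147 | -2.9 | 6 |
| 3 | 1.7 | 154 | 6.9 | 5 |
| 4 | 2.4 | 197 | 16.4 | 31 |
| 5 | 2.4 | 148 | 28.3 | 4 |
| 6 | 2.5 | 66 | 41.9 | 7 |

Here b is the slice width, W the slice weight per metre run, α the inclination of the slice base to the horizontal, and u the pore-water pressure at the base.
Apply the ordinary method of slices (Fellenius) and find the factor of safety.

FS = 2.68

Ordinary method of slices: FS = Σ[c'·Δl_i + (W_i cosα_i − u_i·Δl_i)·tanφ'] / Σ W_i sinα_i, with Δl_i = b_i / cosα_i.
Slice 1: Δl = 1.4/cos(-12.1°) = 1.432 m; N'_1 = 22·cos(-12.1°) − 6·1.432 = 12.9; c'Δl = 8.59; W sinα = -4.6
Slice 2: Δl = 2.6/cos(-2.9°) = 2.603 m; N'_2 = 147·cos(-2.9°) − 6·2.603 = 131.2; c'Δl = 15.62; W sinα = -7.4
Slice 3: Δl = 1.7/cos6.9° = 1.712 m; N'_3 = 154·cos6.9° − 5·1.712 = 144.3; c'Δl = 10.27; W sinα = 18.5
Slice 4: Δl = 2.4/cos16.4° = 2.502 m; N'_4 = 197·cos16.4° − 31·2.502 = 111.4; c'Δl = 15.01; W sinα = 55.6
Slice 5: Δl = 2.4/cos28.3° = 2.726 m; N'_5 = 148·cos28.3° − 4·2.726 = 119.4; c'Δl = 16.35; W sinα = 70.2
Slice 6: Δl = 2.5/cos41.9° = 3.359 m; N'_6 = 66·cos41.9° − 7·3.359 = 25.6; c'Δl = 20.15; W sinα = 44.1
Σc'Δl = 86.0 kN/m; ΣN' = 544.9 kN/m; ΣW sinα = 176.3 kN/m
Resisting = 86.0 + 544.9·tan35.3° = 86.0 + 385.8 = 471.8 kN/m
FS = 471.8 / 176.3 = 2.676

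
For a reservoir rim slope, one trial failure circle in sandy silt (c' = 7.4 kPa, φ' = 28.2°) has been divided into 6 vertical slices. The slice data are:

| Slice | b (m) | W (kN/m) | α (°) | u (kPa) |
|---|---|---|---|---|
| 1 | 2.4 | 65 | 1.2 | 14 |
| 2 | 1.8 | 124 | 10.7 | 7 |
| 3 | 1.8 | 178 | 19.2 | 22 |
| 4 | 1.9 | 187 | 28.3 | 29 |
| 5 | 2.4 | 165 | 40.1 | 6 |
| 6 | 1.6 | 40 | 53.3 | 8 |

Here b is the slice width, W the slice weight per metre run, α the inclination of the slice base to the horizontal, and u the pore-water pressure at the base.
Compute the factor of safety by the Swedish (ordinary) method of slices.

FS = 1.16

Ordinary method of slices: FS = Σ[c'·Δl_i + (W_i cosα_i − u_i·Δl_i)·tanφ'] / Σ W_i sinα_i, with Δl_i = b_i / cosα_i.
Slice 1: Δl = 2.4/cos1.2° = 2.401 m; N'_1 = 65·cos1.2° − 14·2.401 = 31.4; c'Δl = 17.76; W sinα = 1.4
Slice 2: Δl = 1.8/cos10.7° = 1.832 m; N'_2 = 124·cos10.7° − 7·1.832 = 109.0; c'Δl = 13.56; W sinα = 23.0
Slice 3: Δl = 1.8/cos19.2° = 1.906 m; N'_3 = 178·cos19.2° − 22·1.906 = 126.2; c'Δl = 14.10; W sinα = 58.5
Slice 4: Δl = 1.9/cos28.3° = 2.158 m; N'_4 = 187·cos28.3° − 29·2.158 = 102.1; c'Δl = 15.97; W sinα = 88.7
Slice 5: Δl = 2.4/cos40.1° = 3.138 m; N'_5 = 165·cos40.1° − 6·3.138 = 107.4; c'Δl = 23.22; W sinα = 106.3
Slice 6: Δl = 1.6/cos53.3° = 2.677 m; N'_6 = 40·cos53.3° − 8·2.677 = 2.5; c'Δl = 19.81; W sinα = 32.1
Σc'Δl = 104.4 kN/m; ΣN' = 478.5 kN/m; ΣW sinα = 309.9 kN/m
Resisting = 104.4 + 478.5·tan28.2° = 104.4 + 256.6 = 361.0 kN/m
FS = 361.0 / 309.9 = 1.165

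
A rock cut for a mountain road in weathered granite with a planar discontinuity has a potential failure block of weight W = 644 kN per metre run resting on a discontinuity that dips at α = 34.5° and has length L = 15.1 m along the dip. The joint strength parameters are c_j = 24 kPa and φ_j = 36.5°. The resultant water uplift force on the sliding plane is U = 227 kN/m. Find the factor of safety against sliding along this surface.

FS = 1.61

Resolving the block weight along and normal to the plane and applying the Mohr–Coulomb strength on the joint:
N' = W cosα − U = 644·cos34.5° − 227 = 303.7 kN/m
Driving force T = W sinα = 644·sin34.5° = 364.8 kN/m
Resisting force R = c_j·L + N'·tanφ_j = 24·15.1 + 303.7·tan36.5° = 362.4 + 224.8 = 587.2 kN/m
FS = R / T = 587.2 / 364.8 = 1.610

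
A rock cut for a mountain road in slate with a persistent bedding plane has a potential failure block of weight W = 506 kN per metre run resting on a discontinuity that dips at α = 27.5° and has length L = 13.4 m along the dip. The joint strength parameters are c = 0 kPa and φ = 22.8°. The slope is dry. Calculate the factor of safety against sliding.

FS = 0.81

Resolving the block weight along and normal to the plane and applying the Mohr–Coulomb strength on the joint:
N' = W cosα = 506·cos27.5° = 448.8 kN/m
Driving force T = W sinα = 506·sin27.5° = 233.6 kN/m
Resisting force R = c·L + N'·tanφ = 0·13.4 + 448.8·tan22.8° = 0.0 + 188.7 = 188.7 kN/m
FS = R / T = 188.7 / 233.6 = 0.808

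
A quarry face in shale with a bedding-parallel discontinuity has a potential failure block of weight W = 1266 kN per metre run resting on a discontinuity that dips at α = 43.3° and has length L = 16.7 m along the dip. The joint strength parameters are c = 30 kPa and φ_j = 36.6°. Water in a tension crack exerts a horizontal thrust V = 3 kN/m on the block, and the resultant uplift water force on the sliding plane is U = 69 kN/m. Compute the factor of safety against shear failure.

FS = 1.30

Resolving the block weight along and normal to the plane and applying the Mohr–Coulomb strength on the joint:
N' = W cosα − U − V sinα = 1266·cos43.3° − 69 − 3·sin43.3° = 850.3 kN/m
Driving force T = W sinα + V cosα = 1266·sin43.3° + 3·cos43.3° = 870.4 kN/m
Resisting force R = c·L + N'·tanφ_j = 30·16.7 + 850.3·tan36.6° = 501.0 + 631.5 = 1132.5 kN/m
FS = R / T = 1132.5 / 870.4 = 1.301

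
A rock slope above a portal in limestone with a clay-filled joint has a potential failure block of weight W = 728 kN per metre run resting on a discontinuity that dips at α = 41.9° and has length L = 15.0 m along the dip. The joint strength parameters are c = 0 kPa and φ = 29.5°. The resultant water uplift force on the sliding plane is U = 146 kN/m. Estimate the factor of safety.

Resolving the block weight along and normal to the plane and applying the Mohr–Coulomb strength on the joint:
N' = W cosα − U = 728·cos41.9° − 146 = 395.9 kN/m
Driving force T = W sinα = 728·sin41.9° = 486.2 kN/m
Resisting force R = c·L + N'·tanφ = 0·15.0 + 395.9·tan29.5° = 0.0 + 224.0 = 224.0 kN/m
FS = R / T = 224.0 / 486.2 = 0.461

FS = 0.46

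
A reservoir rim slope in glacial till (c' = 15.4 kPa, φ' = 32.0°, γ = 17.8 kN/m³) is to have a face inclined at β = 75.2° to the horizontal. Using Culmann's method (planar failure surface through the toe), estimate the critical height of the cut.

Culmann's analysis gives the critical failure plane at α_cr = (β + φ')/2 = (75.2 + 32.0)/2 = 53.6°, and the critical height
H_c = (4c'/γ) · sinβ cosφ' / [1 − cos(β − φ')]
    = (4·15.4/17.8) · sin75.2°·cos32.0° / [1 − cos(43.2°)]
    = 3.461 · 0.9668·0.8480 / [1 − 0.7290]
    = 3.461 · 0.8199 / 0.2710
    = 10.47 m

H_c = 10.47 m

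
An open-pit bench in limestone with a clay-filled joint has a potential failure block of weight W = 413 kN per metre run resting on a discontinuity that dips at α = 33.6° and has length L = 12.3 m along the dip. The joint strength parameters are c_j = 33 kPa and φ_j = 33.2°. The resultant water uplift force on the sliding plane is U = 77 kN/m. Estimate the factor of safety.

Resolving the block weight along and normal to the plane and applying the Mohr–Coulomb strength on the joint:
N' = W cosα − U = 413·cos33.6° − 77 = 267.0 kN/m
Driving force T = W sinα = 413·sin33.6° = 228.6 kN/m
Resisting force R = c_j·L + N'·tanφ_j = 33·12.3 + 267.0·tan33.2° = 405.9 + 174.7 = 580.6 kN/m
FS = R / T = 580.6 / 228.6 = 2.540

FS = 2.54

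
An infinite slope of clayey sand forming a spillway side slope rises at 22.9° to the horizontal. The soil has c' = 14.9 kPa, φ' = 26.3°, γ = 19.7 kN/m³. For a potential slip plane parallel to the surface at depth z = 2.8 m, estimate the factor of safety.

FS = 1.92

For an infinite slope with a slip plane parallel to the surface (no pore pressure): FS = [c' + γz cos²β tanφ'] / [γz sinβ cosβ].
γz = 19.7·2.8 = 55.16 kN/m²
Numerator = 14.9 + 55.16·cos²22.9°·tan26.3° = 14.9 + 55.16·0.8486·0.4942 = 38.034 kPa
Denominator = 55.16·sin22.9°·cos22.9° = 55.16·0.3891·0.9212 = 19.772 kPa
FS = 38.034 / 19.772 = 1.924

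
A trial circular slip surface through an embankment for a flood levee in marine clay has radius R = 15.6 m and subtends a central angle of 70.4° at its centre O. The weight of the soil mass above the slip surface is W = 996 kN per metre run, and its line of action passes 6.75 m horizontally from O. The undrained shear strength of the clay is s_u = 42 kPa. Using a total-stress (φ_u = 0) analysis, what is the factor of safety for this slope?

Taking moments about the centre O, the resisting moment is provided by the undrained shear strength acting along the arc:
Arc length L_a = R·θ = 15.6·(70.4°·π/180) = 15.6·1.2287 = 19.17 m
M_R = s_u·L_a·R = 42·19.17·15.6 = 12558.8 kN·m/m
M_D = W·d = 996·6.75 = 6723.0 kN·m/m
FS = M_R / M_D = 12558.8 / 6723.0 = 1.868

FS = 1.87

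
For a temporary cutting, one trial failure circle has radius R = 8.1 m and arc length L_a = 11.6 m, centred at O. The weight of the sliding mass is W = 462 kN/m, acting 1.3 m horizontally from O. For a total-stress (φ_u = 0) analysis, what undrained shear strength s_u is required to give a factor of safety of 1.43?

FS = s_u·L_a·R / (W·d), so s_u = FS·W·d / (L_a·R).
s_u = 1.43·462·1.3 / (11.60·8.1) = 858.9 / 93.96 = 9.14 kPa

s_u = 9.1 kPa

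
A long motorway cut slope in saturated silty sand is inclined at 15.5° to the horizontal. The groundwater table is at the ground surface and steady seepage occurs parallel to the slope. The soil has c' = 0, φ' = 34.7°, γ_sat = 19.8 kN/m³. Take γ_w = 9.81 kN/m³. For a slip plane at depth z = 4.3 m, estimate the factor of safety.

FS = 1.26

With seepage parallel to the slope and the water table at the surface, the effective normal stress on the slip plane uses the buoyant unit weight γ' = γ_sat − γ_w while the driving shear stress uses γ_sat:
FS = [c' + γ' z cos²β tanφ'] / [γ_sat z sinβ cosβ]
(For c' = 0 this reduces to FS = (γ'/γ_sat)·tanφ'/tanβ.)
γ' = 19.8 − 9.81 = 9.99 kN/m³
Numerator = 0.0 + 9.99·4.3·cos²15.5°·tan34.7° = 0.0 + 9.99·4.3·0.9286·0.6924 = 27.621 kPa
Denominator = 19.8·4.3·sin15.5°·cos15.5° = 19.8·4.3·0.2672·0.9636 = 21.925 kPa
FS = 27.621 / 21.925 = 1.260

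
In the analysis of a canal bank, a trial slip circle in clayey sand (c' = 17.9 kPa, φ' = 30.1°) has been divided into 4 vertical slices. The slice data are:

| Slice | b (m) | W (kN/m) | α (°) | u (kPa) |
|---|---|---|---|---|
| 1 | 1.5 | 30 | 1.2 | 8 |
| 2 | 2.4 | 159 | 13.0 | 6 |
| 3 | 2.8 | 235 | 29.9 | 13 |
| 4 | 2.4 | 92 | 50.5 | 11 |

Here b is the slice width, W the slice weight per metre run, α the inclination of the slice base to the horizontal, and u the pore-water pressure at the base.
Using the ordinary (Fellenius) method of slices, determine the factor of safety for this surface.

FS = 1.74

Ordinary method of slices: FS = Σ[c'·Δl_i + (W_i cosα_i − u_i·Δl_i)·tanφ'] / Σ W_i sinα_i, with Δl_i = b_i / cosα_i.
Slice 1: Δl = 1.5/cos1.2° = 1.500 m; N'_1 = 30·cos1.2° − 8·1.500 = 18.0; c'Δl = 26.86; W sinα = 0.6
Slice 2: Δl = 2.4/cos13.0° = 2.463 m; N'_2 = 159·cos13.0° − 6·2.463 = 140.1; c'Δl = 44.09; W sinα = 35.8
Slice 3: Δl = 2.8/cos29.9° = 3.230 m; N'_3 = 235·cos29.9° − 13·3.230 = 161.7; c'Δl = 57.82; W sinα = 117.1
Slice 4: Δl = 2.4/cos50.5° = 3.773 m; N'_4 = 92·cos50.5° − 11·3.773 = 17.0; c'Δl = 67.54; W sinα = 71.0
Σc'Δl = 196.3 kN/m; ΣN' = 336.9 kN/m; ΣW sinα = 224.5 kN/m
Resisting = 196.3 + 336.9·tan30.1° = 196.3 + 195.3 = 391.6 kN/m
FS = 391.6 / 224.5 = 1.744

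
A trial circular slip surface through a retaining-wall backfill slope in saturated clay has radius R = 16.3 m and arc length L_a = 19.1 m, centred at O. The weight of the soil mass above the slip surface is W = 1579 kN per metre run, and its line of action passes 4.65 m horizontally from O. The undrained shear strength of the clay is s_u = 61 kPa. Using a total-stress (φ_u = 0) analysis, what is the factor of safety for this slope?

FS = 2.59

Taking moments about the centre O, the resisting moment is provided by the undrained shear strength acting along the arc:
M_R = s_u·L_a·R = 61·19.10·16.3 = 18991.1 kN·m/m
M_D = W·d = 1579·4.65 = 7342.4 kN·m/m
FS = M_R / M_D = 18991.1 / 7342.4 = 2.587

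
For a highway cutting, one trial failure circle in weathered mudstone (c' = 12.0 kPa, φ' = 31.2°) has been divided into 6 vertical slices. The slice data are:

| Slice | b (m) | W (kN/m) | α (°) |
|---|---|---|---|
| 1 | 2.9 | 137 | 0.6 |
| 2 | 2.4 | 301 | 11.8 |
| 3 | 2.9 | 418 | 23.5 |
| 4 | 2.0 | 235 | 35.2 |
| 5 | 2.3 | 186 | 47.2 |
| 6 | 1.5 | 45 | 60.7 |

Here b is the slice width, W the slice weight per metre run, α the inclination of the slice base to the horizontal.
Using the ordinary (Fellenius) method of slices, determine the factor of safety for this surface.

Ordinary method of slices: FS = Σ[c'·Δl_i + (W_i cosα_i)·tanφ'] / Σ W_i sinα_i, with Δl_i = b_i / cosα_i.
Slice 1: Δl = 2.9/cos0.6° = 2.900 m; N'_1 = 137·cos0.6° = 137.0; c'Δl = 34.80; W sinα = 1.4
Slice 2: Δl = 2.4/cos11.8° = 2.452 m; N'_2 = 301·cos11.8° = 294.6; c'Δl = 29.42; W sinα = 61.6
Slice 3: Δl = 2.9/cos23.5° = 3.162 m; N'_3 = 418·cos23.5° = 383.3; c'Δl = 37.95; W sinα = 166.7
Slice 4: Δl = 2.0/cos35.2° = 2.448 m; N'_4 = 235·cos35.2° = 192.0; c'Δl = 29.37; W sinα = 135.5
Slice 5: Δl = 2.3/cos47.2° = 3.385 m; N'_5 = 186·cos47.2° = 126.4; c'Δl = 40.62; W sinα = 136.5
Slice 6: Δl = 1.5/cos60.7° = 3.065 m; N'_6 = 45·cos60.7° = 22.0; c'Δl = 36.78; W sinα = 39.2
Σc'Δl = 208.9 kN/m; ΣN' = 1155.4 kN/m; ΣW sinα = 540.8 kN/m
Resisting = 208.9 + 1155.4·tan31.2° = 208.9 + 699.7 = 908.7 kN/m
FS = 908.7 / 540.8 = 1.680

FS = 1.68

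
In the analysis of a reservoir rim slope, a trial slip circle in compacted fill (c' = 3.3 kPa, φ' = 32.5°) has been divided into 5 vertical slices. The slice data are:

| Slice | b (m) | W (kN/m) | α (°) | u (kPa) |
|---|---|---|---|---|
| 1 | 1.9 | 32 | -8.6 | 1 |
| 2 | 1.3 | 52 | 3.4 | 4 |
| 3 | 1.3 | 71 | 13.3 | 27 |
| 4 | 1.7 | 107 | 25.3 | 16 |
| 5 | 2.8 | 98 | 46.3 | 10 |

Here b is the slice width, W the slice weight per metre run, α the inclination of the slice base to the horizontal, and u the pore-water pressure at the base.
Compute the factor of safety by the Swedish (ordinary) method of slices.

Ordinary method of slices: FS = Σ[c'·Δl_i + (W_i cosα_i − u_i·Δl_i)·tanφ'] / Σ W_i sinα_i, with Δl_i = b_i / cosα_i.
Slice 1: Δl = 1.9/cos(-8.6°) = 1.922 m; N'_1 = 32·cos(-8.6°) − 1·1.922 = 29.7; c'Δl = 6.34; W sinα = -4.8
Slice 2: Δl = 1.3/cos3.4° = 1.302 m; N'_2 = 52·cos3.4° − 4·1.302 = 46.7; c'Δl = 4.30; W sinα = 3.1
Slice 3: Δl = 1.3/cos13.3° = 1.336 m; N'_3 = 71·cos13.3° − 27·1.336 = 33.0; c'Δl = 4.41; W sinα = 16.3
Slice 4: Δl = 1.7/cos25.3° = 1.880 m; N'_4 = 107·cos25.3° − 16·1.880 = 66.7; c'Δl = 6.21; W sinα = 45.7
Slice 5: Δl = 2.8/cos46.3° = 4.053 m; N'_5 = 98·cos46.3° − 10·4.053 = 27.2; c'Δl = 13.37; W sinα = 70.9
Σc'Δl = 34.6 kN/m; ΣN' = 203.3 kN/m; ΣW sinα = 131.2 kN/m
Resisting = 34.6 + 203.3·tan32.5° = 34.6 + 129.5 = 164.1 kN/m
FS = 164.1 / 131.2 = 1.251

FS = 1.25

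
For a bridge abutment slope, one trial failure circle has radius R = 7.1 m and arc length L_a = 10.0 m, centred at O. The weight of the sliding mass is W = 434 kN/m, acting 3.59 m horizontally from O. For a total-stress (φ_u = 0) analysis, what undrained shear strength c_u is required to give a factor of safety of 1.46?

FS = c_u·L_a·R / (W·d), so c_u = FS·W·d / (L_a·R).
c_u = 1.46·434·3.59 / (10.00·7.1) = 2274.8 / 71.00 = 32.04 kPa

c_u = 32.0 kPa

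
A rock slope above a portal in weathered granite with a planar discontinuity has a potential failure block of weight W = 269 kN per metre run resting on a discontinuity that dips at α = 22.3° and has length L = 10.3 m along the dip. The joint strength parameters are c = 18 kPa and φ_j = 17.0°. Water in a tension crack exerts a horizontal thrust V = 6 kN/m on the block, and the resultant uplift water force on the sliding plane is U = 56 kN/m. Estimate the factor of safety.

Resolving the block weight along and normal to the plane and applying the Mohr–Coulomb strength on the joint:
N' = W cosα − U − V sinα = 269·cos22.3° − 56 − 6·sin22.3° = 190.6 kN/m
Driving force T = W sinα + V cosα = 269·sin22.3° + 6·cos22.3° = 107.6 kN/m
Resisting force R = c·L + N'·tanφ_j = 18·10.3 + 190.6·tan17.0° = 185.4 + 58.3 = 243.7 kN/m
FS = R / T = 243.7 / 107.6 = 2.264

FS = 2.26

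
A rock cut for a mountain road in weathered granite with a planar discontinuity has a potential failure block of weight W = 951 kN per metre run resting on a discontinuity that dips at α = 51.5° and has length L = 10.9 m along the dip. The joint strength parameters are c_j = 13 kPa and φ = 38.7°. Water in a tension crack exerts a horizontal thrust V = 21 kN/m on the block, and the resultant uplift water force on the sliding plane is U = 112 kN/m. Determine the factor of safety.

Resolving the block weight along and normal to the plane and applying the Mohr–Coulomb strength on the joint:
N' = W cosα − U − V sinα = 951·cos51.5° − 112 − 21·sin51.5° = 463.6 kN/m
Driving force T = W sinα + V cosα = 951·sin51.5° + 21·cos51.5° = 757.3 kN/m
Resisting force R = c_j·L + N'·tanφ = 13·10.9 + 463.6·tan38.7° = 141.7 + 371.4 = 513.1 kN/m
FS = R / T = 513.1 / 757.3 = 0.678

FS = 0.68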